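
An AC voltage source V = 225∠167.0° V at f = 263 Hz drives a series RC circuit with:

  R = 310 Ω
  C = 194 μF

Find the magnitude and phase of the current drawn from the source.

Step 1 — Angular frequency: ω = 2π·f = 2π·263 = 1652 rad/s.
Step 2 — Component impedances:
  R: Z = R = 310 Ω
  C: Z = 1/(jωC) = -j/(ω·C) = 0 - j3.119 Ω
Step 3 — Series combination: Z_total = R + C = 310 - j3.119 Ω = 310∠-0.6° Ω.
Step 4 — Source phasor: V = 225∠167.0° V = -219.2 + j50.61 V.
Step 5 — Ohm's law: I = V / Z_total = (-219.2 + j50.61) / (310 - j3.119) = -0.7088 + j0.1561 A.
Step 6 — Convert to polar: |I| = 0.7258 A, ∠I = 167.6°.

I = 0.7258∠167.6° A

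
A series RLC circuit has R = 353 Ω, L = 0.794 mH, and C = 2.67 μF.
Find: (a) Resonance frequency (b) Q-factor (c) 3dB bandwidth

Step 1 — Resonance condition Im(Z)=0 gives ω₀ = 1/√(LC).
Step 2 — ω₀ = 1/√(0.000794·2.67e-06) = 2.172e+04 rad/s.
Step 3 — f₀ = ω₀/(2π) = 3457 Hz.
Step 4 — Series Q: Q = ω₀L/R = 2.172e+04·0.000794/353 = 0.04885.
Step 5 — 3dB bandwidth: Δω = ω₀/Q = 4.446e+05 rad/s; BW = Δω/(2π) = 7.076e+04 Hz.

(a) f₀ = 3457 Hz  (b) Q = 0.04885  (c) BW = 7.076e+04 Hz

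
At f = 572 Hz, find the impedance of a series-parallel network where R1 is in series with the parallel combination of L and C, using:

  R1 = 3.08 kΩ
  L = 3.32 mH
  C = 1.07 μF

Step 1 — Angular frequency: ω = 2π·f = 2π·572 = 3594 rad/s.
Step 2 — Component impedances:
  R1: Z = R = 3080 Ω
  L: Z = jωL = j·3594·0.00332 = 0 + j11.93 Ω
  C: Z = 1/(jωC) = -j/(ω·C) = 0 - j260 Ω
Step 3 — Parallel branch: L || C = 1/(1/L + 1/C) = 0 + j12.51 Ω.
Step 4 — Series with R1: Z_total = R1 + (L || C) = 3080 + j12.51 Ω = 3080∠0.2° Ω.

Z = 3080 + j12.51 Ω = 3080∠0.2° Ω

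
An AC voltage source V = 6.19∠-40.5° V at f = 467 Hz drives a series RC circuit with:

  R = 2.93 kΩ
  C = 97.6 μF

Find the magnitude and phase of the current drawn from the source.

Step 1 — Angular frequency: ω = 2π·f = 2π·467 = 2934 rad/s.
Step 2 — Component impedances:
  R: Z = R = 2930 Ω
  C: Z = 1/(jωC) = -j/(ω·C) = 0 - j3.492 Ω
Step 3 — Series combination: Z_total = R + C = 2930 - j3.492 Ω = 2930∠-0.1° Ω.
Step 4 — Source phasor: V = 6.19∠-40.5° V = 4.707 - j4.02 V.
Step 5 — Ohm's law: I = V / Z_total = (4.707 - j4.02) / (2930 - j3.492) = 0.001608 - j0.00137 A.
Step 6 — Convert to polar: |I| = 0.002113 A, ∠I = -40.4°.

I = 0.002113∠-40.4° A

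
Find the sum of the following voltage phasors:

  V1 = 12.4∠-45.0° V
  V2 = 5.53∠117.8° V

Step 1 — Convert each phasor to rectangular form:
  V1 = 12.4·(cos(-45.0°) + j·sin(-45.0°)) = 8.768 - j8.768 V
  V2 = 5.53·(cos(117.8°) + j·sin(117.8°)) = -2.579 + j4.892 V
Step 2 — Sum components: V_total = 6.189 - j3.876 V.
Step 3 — Convert to polar: |V_total| = 7.303 V, ∠V_total = -32.1°.

V_total = 7.303∠-32.1° V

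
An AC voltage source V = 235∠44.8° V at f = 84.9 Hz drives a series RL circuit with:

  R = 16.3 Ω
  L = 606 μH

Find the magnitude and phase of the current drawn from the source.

Step 1 — Angular frequency: ω = 2π·f = 2π·84.9 = 533.4 rad/s.
Step 2 — Component impedances:
  R: Z = R = 16.3 Ω
  L: Z = jωL = j·533.4·0.000606 = 0 + j0.3233 Ω
Step 3 — Series combination: Z_total = R + L = 16.3 + j0.3233 Ω = 16.3∠1.1° Ω.
Step 4 — Source phasor: V = 235∠44.8° V = 166.7 + j165.6 V.
Step 5 — Ohm's law: I = V / Z_total = (166.7 + j165.6) / (16.3 + j0.3233) = 10.43 + j9.952 A.
Step 6 — Convert to polar: |I| = 14.41 A, ∠I = 43.7°.

I = 14.41∠43.7° A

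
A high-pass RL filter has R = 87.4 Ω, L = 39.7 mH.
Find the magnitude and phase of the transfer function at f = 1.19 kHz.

Step 1 — Angular frequency: ω = 2π·1190 = 7477 rad/s.
Step 2 — Transfer function: H(jω) = jωL/(R + jωL).
Step 3 — Numerator jωL = j·296.8; denominator R + jωL = 87.4 + j296.8.
Step 4 — H = 0.9202 + j0.2709.
Step 5 — Magnitude: |H| = 0.9593 (-0.4 dB); phase: φ = 16.4°.

|H| = 0.9593 (-0.4 dB), φ = 16.4°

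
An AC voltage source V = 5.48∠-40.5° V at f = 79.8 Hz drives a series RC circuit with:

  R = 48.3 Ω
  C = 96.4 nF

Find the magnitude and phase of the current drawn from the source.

Step 1 — Angular frequency: ω = 2π·f = 2π·79.8 = 501.4 rad/s.
Step 2 — Component impedances:
  R: Z = R = 48.3 Ω
  C: Z = 1/(jωC) = -j/(ω·C) = 0 - j2.069e+04 Ω
Step 3 — Series combination: Z_total = R + C = 48.3 - j2.069e+04 Ω = 2.069e+04∠-89.9° Ω.
Step 4 — Source phasor: V = 5.48∠-40.5° V = 4.167 - j3.559 V.
Step 5 — Ohm's law: I = V / Z_total = (4.167 - j3.559) / (48.3 - j2.069e+04) = 0.0001725 + j0.000201 A.
Step 6 — Convert to polar: |I| = 0.0002649 A, ∠I = 49.4°.

I = 0.0002649∠49.4° A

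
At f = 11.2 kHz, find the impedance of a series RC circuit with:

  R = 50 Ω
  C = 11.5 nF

Step 1 — Angular frequency: ω = 2π·f = 2π·1.12e+04 = 7.037e+04 rad/s.
Step 2 — Component impedances:
  R: Z = R = 50 Ω
  C: Z = 1/(jωC) = -j/(ω·C) = 0 - j1236 Ω
Step 3 — Series combination: Z_total = R + C = 50 - j1236 Ω = 1237∠-87.7° Ω.

Z = 50 - j1236 Ω = 1237∠-87.7° Ω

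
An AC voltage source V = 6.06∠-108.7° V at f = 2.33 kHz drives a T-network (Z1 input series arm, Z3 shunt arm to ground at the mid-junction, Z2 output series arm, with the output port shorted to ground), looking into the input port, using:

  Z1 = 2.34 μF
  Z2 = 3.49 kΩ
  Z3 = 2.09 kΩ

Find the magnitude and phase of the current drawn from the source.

Step 1 — Angular frequency: ω = 2π·f = 2π·2330 = 1.464e+04 rad/s.
Step 2 — Component impedances:
  Z1: Z = 1/(jωC) = -j/(ω·C) = 0 - j29.19 Ω
  Z2: Z = R = 3490 Ω
  Z3: Z = R = 2090 Ω
Step 3 — With the output port shorted to ground, the output series arm Z2 runs from the junction to ground; the shunt arm Z3 also runs from the junction to ground. They appear in parallel: Z3 || Z2 = 1307 Ω.
Step 4 — Series with input arm Z1: Z_in = Z1 + (Z3 || Z2) = 1307 - j29.19 Ω = 1308∠-1.3° Ω.
Step 5 — Source phasor: V = 6.06∠-108.7° V = -1.943 - j5.74 V.
Step 6 — Ohm's law: I = V / Z_total = (-1.943 - j5.74) / (1307 - j29.19) = -0.001388 - j0.004422 A.
Step 7 — Convert to polar: |I| = 0.004635 A, ∠I = -107.4°.

I = 0.004635∠-107.4° A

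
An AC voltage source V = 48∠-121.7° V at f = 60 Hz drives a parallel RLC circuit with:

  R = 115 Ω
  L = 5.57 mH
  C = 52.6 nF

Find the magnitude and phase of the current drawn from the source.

Step 1 — Angular frequency: ω = 2π·f = 2π·60 = 377 rad/s.
Step 2 — Component impedances:
  R: Z = R = 115 Ω
  L: Z = jωL = j·377·0.00557 = 0 + j2.1 Ω
  C: Z = 1/(jωC) = -j/(ω·C) = 0 - j5.043e+04 Ω
Step 3 — Parallel combination: 1/Z_total = 1/R + 1/L + 1/C; Z_total = 0.03833 + j2.099 Ω = 2.1∠89.0° Ω.
Step 4 — Source phasor: V = 48∠-121.7° V = -25.22 - j40.84 V.
Step 5 — Ohm's law: I = V / Z_total = (-25.22 - j40.84) / (0.03833 + j2.099) = -19.67 + j11.66 A.
Step 6 — Convert to polar: |I| = 22.86 A, ∠I = 149.3°.

I = 22.86∠149.3° A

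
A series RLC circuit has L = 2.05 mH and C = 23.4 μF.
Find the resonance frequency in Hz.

Step 1 — Resonance condition Im(Z)=0 gives ω₀ = 1/√(LC).
Step 2 — ω₀ = 1/√(0.00205·2.34e-05) = 4566 rad/s.
Step 3 — f₀ = ω₀/(2π) = 726.7 Hz.

f₀ = 726.7 Hz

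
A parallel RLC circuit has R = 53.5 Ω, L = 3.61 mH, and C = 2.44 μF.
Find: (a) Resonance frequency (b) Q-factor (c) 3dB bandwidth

Step 1 — Resonance: ω₀ = 1/√(LC) = 1/√(0.00361·2.44e-06) = 1.065e+04 rad/s.
Step 2 — f₀ = ω₀/(2π) = 1696 Hz.
Step 3 — Parallel Q: Q = R/(ω₀L) = 53.5/(1.065e+04·0.00361) = 1.391.
Step 4 — Bandwidth: Δω = ω₀/Q = 7660 rad/s; BW = Δω/(2π) = 1219 Hz.

(a) f₀ = 1696 Hz  (b) Q = 1.391  (c) BW = 1219 Hz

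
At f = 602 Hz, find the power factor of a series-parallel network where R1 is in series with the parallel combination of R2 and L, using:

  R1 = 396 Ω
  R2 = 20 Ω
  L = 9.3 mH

Step 1 — Angular frequency: ω = 2π·f = 2π·602 = 3782 rad/s.
Step 2 — Component impedances:
  R1: Z = R = 396 Ω
  R2: Z = R = 20 Ω
  L: Z = jωL = j·3782·0.0093 = 0 + j35.18 Ω
Step 3 — Parallel branch: R2 || L = 1/(1/R2 + 1/L) = 15.11 + j8.593 Ω.
Step 4 — Series with R1: Z_total = R1 + (R2 || L) = 411.1 + j8.593 Ω = 411.2∠1.2° Ω.
Step 5 — Power factor: PF = cos(φ) = Re(Z)/|Z| = 411.1/411.2 = 0.9998.
Step 6 — Type: Im(Z) = 8.593 ⇒ lagging (phase φ = 1.2°).

PF = 0.9998 (lagging, φ = 1.2°)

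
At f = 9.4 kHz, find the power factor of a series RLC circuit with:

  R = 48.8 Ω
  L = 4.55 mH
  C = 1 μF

Step 1 — Angular frequency: ω = 2π·f = 2π·9400 = 5.906e+04 rad/s.
Step 2 — Component impedances:
  R: Z = R = 48.8 Ω
  L: Z = jωL = j·5.906e+04·0.00455 = 0 + j268.7 Ω
  C: Z = 1/(jωC) = -j/(ω·C) = 0 - j16.93 Ω
Step 3 — Series combination: Z_total = R + L + C = 48.8 + j251.8 Ω = 256.5∠79.0° Ω.
Step 4 — Power factor: PF = cos(φ) = Re(Z)/|Z| = 48.8/256.5 = 0.1903.
Step 5 — Type: Im(Z) = 251.8 ⇒ lagging (phase φ = 79.0°).

PF = 0.1903 (lagging, φ = 79.0°)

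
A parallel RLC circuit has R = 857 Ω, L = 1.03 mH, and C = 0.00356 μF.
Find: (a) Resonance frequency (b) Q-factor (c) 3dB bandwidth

Step 1 — Resonance: ω₀ = 1/√(LC) = 1/√(0.00103·3.56e-09) = 5.222e+05 rad/s.
Step 2 — f₀ = ω₀/(2π) = 8.311e+04 Hz.
Step 3 — Parallel Q: Q = R/(ω₀L) = 857/(5.222e+05·0.00103) = 1.593.
Step 4 — Bandwidth: Δω = ω₀/Q = 3.278e+05 rad/s; BW = Δω/(2π) = 5.217e+04 Hz.

(a) f₀ = 8.311e+04 Hz  (b) Q = 1.593  (c) BW = 5.217e+04 Hz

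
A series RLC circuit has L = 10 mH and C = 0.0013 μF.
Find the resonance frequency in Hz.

Step 1 — Resonance condition Im(Z)=0 gives ω₀ = 1/√(LC).
Step 2 — ω₀ = 1/√(0.01·1.3e-09) = 2.774e+05 rad/s.
Step 3 — f₀ = ω₀/(2π) = 4.414e+04 Hz.

f₀ = 4.414e+04 Hz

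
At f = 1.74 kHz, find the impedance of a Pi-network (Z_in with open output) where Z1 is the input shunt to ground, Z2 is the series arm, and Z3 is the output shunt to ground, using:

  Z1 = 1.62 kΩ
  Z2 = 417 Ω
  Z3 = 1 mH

Step 1 — Angular frequency: ω = 2π·f = 2π·1740 = 1.093e+04 rad/s.
Step 2 — Component impedances:
  Z1: Z = R = 1620 Ω
  Z2: Z = R = 417 Ω
  Z3: Z = jωL = j·1.093e+04·0.001 = 0 + j10.93 Ω
Step 3 — With open output, the series arm Z2 and the output shunt Z3 appear in series to ground: Z2 + Z3 = 417 + j10.93 Ω.
Step 4 — Parallel with input shunt Z1: Z_in = Z1 || (Z2 + Z3) = 331.7 + j6.915 Ω = 331.7∠1.2° Ω.

Z = 331.7 + j6.915 Ω = 331.7∠1.2° Ω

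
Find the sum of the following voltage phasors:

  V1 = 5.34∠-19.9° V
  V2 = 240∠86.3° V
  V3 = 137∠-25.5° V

Step 1 — Convert each phasor to rectangular form:
  V1 = 5.34·(cos(-19.9°) + j·sin(-19.9°)) = 5.021 - j1.818 V
  V2 = 240·(cos(86.3°) + j·sin(86.3°)) = 15.49 + j239.5 V
  V3 = 137·(cos(-25.5°) + j·sin(-25.5°)) = 123.7 - j58.98 V
Step 2 — Sum components: V_total = 144.2 + j178.7 V.
Step 3 — Convert to polar: |V_total| = 229.6 V, ∠V_total = 51.1°.

V_total = 229.6∠51.1° V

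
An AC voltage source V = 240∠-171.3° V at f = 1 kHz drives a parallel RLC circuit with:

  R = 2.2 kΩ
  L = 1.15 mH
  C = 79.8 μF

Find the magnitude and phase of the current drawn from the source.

Step 1 — Angular frequency: ω = 2π·f = 2π·1000 = 6283 rad/s.
Step 2 — Component impedances:
  R: Z = R = 2200 Ω
  L: Z = jωL = j·6283·0.00115 = 0 + j7.226 Ω
  C: Z = 1/(jωC) = -j/(ω·C) = 0 - j1.994 Ω
Step 3 — Parallel combination: 1/Z_total = 1/R + 1/L + 1/C; Z_total = 0.00345 - j2.755 Ω = 2.755∠-89.9° Ω.
Step 4 — Source phasor: V = 240∠-171.3° V = -237.2 - j36.3 V.
Step 5 — Ohm's law: I = V / Z_total = (-237.2 - j36.3) / (0.00345 - j2.755) = 13.07 - j86.13 A.
Step 6 — Convert to polar: |I| = 87.12 A, ∠I = -81.4°.

I = 87.12∠-81.4° A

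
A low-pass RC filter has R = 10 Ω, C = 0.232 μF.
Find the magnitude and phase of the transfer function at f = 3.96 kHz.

Step 1 — Angular frequency: ω = 2π·3960 = 2.488e+04 rad/s.
Step 2 — Transfer function: H(jω) = 1/(1 + jωRC).
Step 3 — Denominator: 1 + jωRC = 1 + j·2.488e+04·10·2.32e-07 = 1 + j0.05772.
Step 4 — H = 0.9967 - j0.05753.
Step 5 — Magnitude: |H| = 0.9983 (-0.0 dB); phase: φ = -3.3°.

|H| = 0.9983 (-0.0 dB), φ = -3.3°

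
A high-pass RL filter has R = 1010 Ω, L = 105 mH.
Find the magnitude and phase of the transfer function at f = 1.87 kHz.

Step 1 — Angular frequency: ω = 2π·1870 = 1.175e+04 rad/s.
Step 2 — Transfer function: H(jω) = jωL/(R + jωL).
Step 3 — Numerator jωL = j·1234; denominator R + jωL = 1010 + j1234.
Step 4 — H = 0.5987 + j0.4902.
Step 5 — Magnitude: |H| = 0.7738 (-2.2 dB); phase: φ = 39.3°.

|H| = 0.7738 (-2.2 dB), φ = 39.3°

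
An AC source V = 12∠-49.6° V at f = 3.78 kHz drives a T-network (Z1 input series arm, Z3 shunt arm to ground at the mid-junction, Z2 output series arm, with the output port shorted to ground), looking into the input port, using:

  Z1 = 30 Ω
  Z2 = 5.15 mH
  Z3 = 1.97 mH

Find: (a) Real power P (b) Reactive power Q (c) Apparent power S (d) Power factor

Step 1 — Angular frequency: ω = 2π·f = 2π·3780 = 2.375e+04 rad/s.
Step 2 — Component impedances:
  Z1: Z = R = 30 Ω
  Z2: Z = jωL = j·2.375e+04·0.00515 = 0 + j122.3 Ω
  Z3: Z = jωL = j·2.375e+04·0.00197 = 0 + j46.79 Ω
Step 3 — With the output port shorted to ground, the output series arm Z2 runs from the junction to ground; the shunt arm Z3 also runs from the junction to ground. They appear in parallel: Z3 || Z2 = 0 + j33.84 Ω.
Step 4 — Series with input arm Z1: Z_in = Z1 + (Z3 || Z2) = 30 + j33.84 Ω = 45.23∠48.4° Ω.
Step 5 — Source phasor: V = 12∠-49.6° V = 7.777 - j9.138 V.
Step 6 — Current: I = V / Z = -0.03713 - j0.2627 A = 0.2653∠-98.0° A.
Step 7 — Complex power: S = V·I* = 2.112 + j2.383 VA.
Step 8 — Real power: P = Re(S) = 2.112 W.
Step 9 — Reactive power: Q = Im(S) = 2.383 VAR.
Step 10 — Apparent power: |S| = 3.184 VA.
Step 11 — Power factor: PF = P/|S| = 0.6633 (lagging).

(a) P = 2.112 W  (b) Q = 2.383 VAR  (c) S = 3.184 VA  (d) PF = 0.6633 (lagging)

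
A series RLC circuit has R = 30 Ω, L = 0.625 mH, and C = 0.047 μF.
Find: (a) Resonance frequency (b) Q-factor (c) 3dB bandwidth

Step 1 — Resonance: ω₀ = 1/√(LC) = 1/√(0.000625·4.7e-08) = 1.845e+05 rad/s.
Step 2 — f₀ = ω₀/(2π) = 2.937e+04 Hz.
Step 3 — Series Q: Q = ω₀L/R = 1.845e+05·0.000625/30 = 3.844.
Step 4 — Bandwidth: Δω = ω₀/Q = 4.8e+04 rad/s; BW = Δω/(2π) = 7639 Hz.

(a) f₀ = 2.937e+04 Hz  (b) Q = 3.844  (c) BW = 7639 Hz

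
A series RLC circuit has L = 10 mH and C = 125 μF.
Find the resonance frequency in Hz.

Step 1 — Resonance condition Im(Z)=0 gives ω₀ = 1/√(LC).
Step 2 — ω₀ = 1/√(0.01·0.000125) = 894.4 rad/s.
Step 3 — f₀ = ω₀/(2π) = 142.4 Hz.

f₀ = 142.4 Hz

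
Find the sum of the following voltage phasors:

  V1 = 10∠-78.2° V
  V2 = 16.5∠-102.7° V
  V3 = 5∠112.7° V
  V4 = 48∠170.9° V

Step 1 — Convert each phasor to rectangular form:
  V1 = 10·(cos(-78.2°) + j·sin(-78.2°)) = 2.045 - j9.789 V
  V2 = 16.5·(cos(-102.7°) + j·sin(-102.7°)) = -3.627 - j16.1 V
  V3 = 5·(cos(112.7°) + j·sin(112.7°)) = -1.93 + j4.613 V
  V4 = 48·(cos(170.9°) + j·sin(170.9°)) = -47.4 + j7.592 V
Step 2 — Sum components: V_total = -50.91 - j13.68 V.
Step 3 — Convert to polar: |V_total| = 52.71 V, ∠V_total = -165.0°.

V_total = 52.71∠-165.0° V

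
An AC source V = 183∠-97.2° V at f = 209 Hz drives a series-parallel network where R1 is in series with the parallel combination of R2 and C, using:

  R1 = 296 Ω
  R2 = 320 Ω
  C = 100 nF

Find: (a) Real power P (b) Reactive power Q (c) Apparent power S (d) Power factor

Step 1 — Angular frequency: ω = 2π·f = 2π·209 = 1313 rad/s.
Step 2 — Component impedances:
  R1: Z = R = 296 Ω
  R2: Z = R = 320 Ω
  C: Z = 1/(jωC) = -j/(ω·C) = 0 - j7615 Ω
Step 3 — Parallel branch: R2 || C = 1/(1/R2 + 1/C) = 319.4 - j13.42 Ω.
Step 4 — Series with R1: Z_total = R1 + (R2 || C) = 615.4 - j13.42 Ω = 615.6∠-1.2° Ω.
Step 5 — Source phasor: V = 183∠-97.2° V = -22.94 - j181.6 V.
Step 6 — Current: I = V / Z = -0.03082 - j0.2957 A = 0.2973∠-96.0° A.
Step 7 — Complex power: S = V·I* = 54.39 - j1.186 VA.
Step 8 — Real power: P = Re(S) = 54.39 W.
Step 9 — Reactive power: Q = Im(S) = -1.186 VAR.
Step 10 — Apparent power: |S| = 54.4 VA.
Step 11 — Power factor: PF = P/|S| = 0.9998 (leading).

(a) P = 54.39 W  (b) Q = -1.186 VAR  (c) S = 54.4 VA  (d) PF = 0.9998 (leading)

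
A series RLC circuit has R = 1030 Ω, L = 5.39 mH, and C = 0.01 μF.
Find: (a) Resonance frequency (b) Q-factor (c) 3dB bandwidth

Step 1 — Resonance: ω₀ = 1/√(LC) = 1/√(0.00539·1e-08) = 1.362e+05 rad/s.
Step 2 — f₀ = ω₀/(2π) = 2.168e+04 Hz.
Step 3 — Series Q: Q = ω₀L/R = 1.362e+05·0.00539/1030 = 0.7128.
Step 4 — Bandwidth: Δω = ω₀/Q = 1.911e+05 rad/s; BW = Δω/(2π) = 3.041e+04 Hz.

(a) f₀ = 2.168e+04 Hz  (b) Q = 0.7128  (c) BW = 3.041e+04 Hz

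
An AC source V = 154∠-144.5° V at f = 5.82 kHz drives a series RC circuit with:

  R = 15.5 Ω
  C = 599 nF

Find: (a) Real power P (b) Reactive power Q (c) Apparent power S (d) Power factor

Step 1 — Angular frequency: ω = 2π·f = 2π·5820 = 3.657e+04 rad/s.
Step 2 — Component impedances:
  R: Z = R = 15.5 Ω
  C: Z = 1/(jωC) = -j/(ω·C) = 0 - j45.65 Ω
Step 3 — Series combination: Z_total = R + C = 15.5 - j45.65 Ω = 48.21∠-71.2° Ω.
Step 4 — Source phasor: V = 154∠-144.5° V = -125.4 - j89.43 V.
Step 5 — Current: I = V / Z = 0.9204 - j3.059 A = 3.194∠-73.3° A.
Step 6 — Complex power: S = V·I* = 158.1 - j465.8 VA.
Step 7 — Real power: P = Re(S) = 158.1 W.
Step 8 — Reactive power: Q = Im(S) = -465.8 VAR.
Step 9 — Apparent power: |S| = 491.9 VA.
Step 10 — Power factor: PF = P/|S| = 0.3215 (leading).

(a) P = 158.1 W  (b) Q = -465.8 VAR  (c) S = 491.9 VA  (d) PF = 0.3215 (leading)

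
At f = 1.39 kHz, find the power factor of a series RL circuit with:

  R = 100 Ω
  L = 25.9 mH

Step 1 — Angular frequency: ω = 2π·f = 2π·1390 = 8734 rad/s.
Step 2 — Component impedances:
  R: Z = R = 100 Ω
  L: Z = jωL = j·8734·0.0259 = 0 + j226.2 Ω
Step 3 — Series combination: Z_total = R + L = 100 + j226.2 Ω = 247.3∠66.2° Ω.
Step 4 — Power factor: PF = cos(φ) = Re(Z)/|Z| = 100/247.32 = 0.4043.
Step 5 — Type: Im(Z) = 226.2 ⇒ lagging (phase φ = 66.2°).

PF = 0.4043 (lagging, φ = 66.2°)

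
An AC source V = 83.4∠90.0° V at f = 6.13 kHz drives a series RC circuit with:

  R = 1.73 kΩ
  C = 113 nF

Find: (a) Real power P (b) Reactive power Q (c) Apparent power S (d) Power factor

Step 1 — Angular frequency: ω = 2π·f = 2π·6130 = 3.852e+04 rad/s.
Step 2 — Component impedances:
  R: Z = R = 1730 Ω
  C: Z = 1/(jωC) = -j/(ω·C) = 0 - j229.8 Ω
Step 3 — Series combination: Z_total = R + C = 1730 - j229.8 Ω = 1745∠-7.6° Ω.
Step 4 — Source phasor: V = 83.4∠90.0° V = 0 + j83.4 V.
Step 5 — Current: I = V / Z = -0.006292 + j0.04737 A = 0.04779∠97.6° A.
Step 6 — Complex power: S = V·I* = 3.951 - j0.5247 VA.
Step 7 — Real power: P = Re(S) = 3.951 W.
Step 8 — Reactive power: Q = Im(S) = -0.5247 VAR.
Step 9 — Apparent power: |S| = 3.986 VA.
Step 10 — Power factor: PF = P/|S| = 0.9913 (leading).

(a) P = 3.951 W  (b) Q = -0.5247 VAR  (c) S = 3.986 VA  (d) PF = 0.9913 (leading)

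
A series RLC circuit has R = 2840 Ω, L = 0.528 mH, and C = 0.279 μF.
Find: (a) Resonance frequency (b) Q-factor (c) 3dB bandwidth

Step 1 — Resonance: ω₀ = 1/√(LC) = 1/√(0.000528·2.79e-07) = 8.239e+04 rad/s.
Step 2 — f₀ = ω₀/(2π) = 1.311e+04 Hz.
Step 3 — Series Q: Q = ω₀L/R = 8.239e+04·0.000528/2840 = 0.01532.
Step 4 — Bandwidth: Δω = ω₀/Q = 5.379e+06 rad/s; BW = Δω/(2π) = 8.561e+05 Hz.

(a) f₀ = 1.311e+04 Hz  (b) Q = 0.01532  (c) BW = 8.561e+05 Hz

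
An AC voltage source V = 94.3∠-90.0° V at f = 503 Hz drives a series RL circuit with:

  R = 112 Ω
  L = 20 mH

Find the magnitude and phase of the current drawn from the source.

Step 1 — Angular frequency: ω = 2π·f = 2π·503 = 3160 rad/s.
Step 2 — Component impedances:
  R: Z = R = 112 Ω
  L: Z = jωL = j·3160·0.02 = 0 + j63.21 Ω
Step 3 — Series combination: Z_total = R + L = 112 + j63.21 Ω = 128.6∠29.4° Ω.
Step 4 — Source phasor: V = 94.3∠-90.0° V = 0 - j94.3 V.
Step 5 — Ohm's law: I = V / Z_total = (0 - j94.3) / (112 + j63.21) = -0.3604 - j0.6386 A.
Step 6 — Convert to polar: |I| = 0.7333 A, ∠I = -119.4°.

I = 0.7333∠-119.4° A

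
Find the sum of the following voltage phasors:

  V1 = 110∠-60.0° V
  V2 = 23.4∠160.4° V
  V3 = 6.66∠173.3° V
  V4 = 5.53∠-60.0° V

Step 1 — Convert each phasor to rectangular form:
  V1 = 110·(cos(-60.0°) + j·sin(-60.0°)) = 55 - j95.26 V
  V2 = 23.4·(cos(160.4°) + j·sin(160.4°)) = -22.04 + j7.85 V
  V3 = 6.66·(cos(173.3°) + j·sin(173.3°)) = -6.615 + j0.777 V
  V4 = 5.53·(cos(-60.0°) + j·sin(-60.0°)) = 2.765 - j4.789 V
Step 2 — Sum components: V_total = 29.11 - j91.43 V.
Step 3 — Convert to polar: |V_total| = 95.95 V, ∠V_total = -72.3°.

V_total = 95.95∠-72.3° V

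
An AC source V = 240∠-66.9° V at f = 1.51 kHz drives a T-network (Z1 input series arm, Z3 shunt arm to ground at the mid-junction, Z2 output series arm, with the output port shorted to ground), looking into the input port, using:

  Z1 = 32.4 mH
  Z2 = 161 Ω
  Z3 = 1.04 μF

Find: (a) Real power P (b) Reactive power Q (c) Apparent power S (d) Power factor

Step 1 — Angular frequency: ω = 2π·f = 2π·1510 = 9488 rad/s.
Step 2 — Component impedances:
  Z1: Z = jωL = j·9488·0.0324 = 0 + j307.4 Ω
  Z2: Z = R = 161 Ω
  Z3: Z = 1/(jωC) = -j/(ω·C) = 0 - j101.3 Ω
Step 3 — With the output port shorted to ground, the output series arm Z2 runs from the junction to ground; the shunt arm Z3 also runs from the junction to ground. They appear in parallel: Z3 || Z2 = 45.69 - j72.59 Ω.
Step 4 — Series with input arm Z1: Z_in = Z1 + (Z3 || Z2) = 45.69 + j234.8 Ω = 239.2∠79.0° Ω.
Step 5 — Source phasor: V = 240∠-66.9° V = 94.16 - j220.8 V.
Step 6 — Current: I = V / Z = -0.8307 - j0.5626 A = 1.003∠-145.9° A.
Step 7 — Complex power: S = V·I* = 45.99 + j236.4 VA.
Step 8 — Real power: P = Re(S) = 45.99 W.
Step 9 — Reactive power: Q = Im(S) = 236.4 VAR.
Step 10 — Apparent power: |S| = 240.8 VA.
Step 11 — Power factor: PF = P/|S| = 0.191 (lagging).

(a) P = 45.99 W  (b) Q = 236.4 VAR  (c) S = 240.8 VA  (d) PF = 0.191 (lagging)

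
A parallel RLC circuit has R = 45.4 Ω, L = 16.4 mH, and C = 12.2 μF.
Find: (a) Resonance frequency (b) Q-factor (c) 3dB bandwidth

Step 1 — Resonance: ω₀ = 1/√(LC) = 1/√(0.0164·1.22e-05) = 2236 rad/s.
Step 2 — f₀ = ω₀/(2π) = 355.8 Hz.
Step 3 — Parallel Q: Q = R/(ω₀L) = 45.4/(2236·0.0164) = 1.238.
Step 4 — Bandwidth: Δω = ω₀/Q = 1805 rad/s; BW = Δω/(2π) = 287.3 Hz.

(a) f₀ = 355.8 Hz  (b) Q = 1.238  (c) BW = 287.3 Hz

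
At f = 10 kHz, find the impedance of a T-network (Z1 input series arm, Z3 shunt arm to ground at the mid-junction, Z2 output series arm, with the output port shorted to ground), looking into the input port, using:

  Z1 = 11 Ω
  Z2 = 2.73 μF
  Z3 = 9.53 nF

Step 1 — Angular frequency: ω = 2π·f = 2π·1e+04 = 6.283e+04 rad/s.
Step 2 — Component impedances:
  Z1: Z = R = 11 Ω
  Z2: Z = 1/(jωC) = -j/(ω·C) = 0 - j5.83 Ω
  Z3: Z = 1/(jωC) = -j/(ω·C) = 0 - j1670 Ω
Step 3 — With the output port shorted to ground, the output series arm Z2 runs from the junction to ground; the shunt arm Z3 also runs from the junction to ground. They appear in parallel: Z3 || Z2 = 0 - j5.81 Ω.
Step 4 — Series with input arm Z1: Z_in = Z1 + (Z3 || Z2) = 11 - j5.81 Ω = 12.44∠-27.8° Ω.

Z = 11 - j5.81 Ω = 12.44∠-27.8° Ω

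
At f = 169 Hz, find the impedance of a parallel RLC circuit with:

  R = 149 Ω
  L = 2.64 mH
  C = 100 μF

Step 1 — Angular frequency: ω = 2π·f = 2π·169 = 1062 rad/s.
Step 2 — Component impedances:
  R: Z = R = 149 Ω
  L: Z = jωL = j·1062·0.00264 = 0 + j2.803 Ω
  C: Z = 1/(jωC) = -j/(ω·C) = 0 - j9.417 Ω
Step 3 — Parallel combination: 1/Z_total = 1/R + 1/L + 1/C; Z_total = 0.1068 + j3.989 Ω = 3.99∠88.5° Ω.

Z = 0.1068 + j3.989 Ω = 3.99∠88.5° Ω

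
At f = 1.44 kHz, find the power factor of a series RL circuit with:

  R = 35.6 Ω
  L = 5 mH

Step 1 — Angular frequency: ω = 2π·f = 2π·1440 = 9048 rad/s.
Step 2 — Component impedances:
  R: Z = R = 35.6 Ω
  L: Z = jωL = j·9048·0.005 = 0 + j45.24 Ω
Step 3 — Series combination: Z_total = R + L = 35.6 + j45.24 Ω = 57.57∠51.8° Ω.
Step 4 — Power factor: PF = cos(φ) = Re(Z)/|Z| = 35.6/57.57 = 0.6184.
Step 5 — Type: Im(Z) = 45.24 ⇒ lagging (phase φ = 51.8°).

PF = 0.6184 (lagging, φ = 51.8°)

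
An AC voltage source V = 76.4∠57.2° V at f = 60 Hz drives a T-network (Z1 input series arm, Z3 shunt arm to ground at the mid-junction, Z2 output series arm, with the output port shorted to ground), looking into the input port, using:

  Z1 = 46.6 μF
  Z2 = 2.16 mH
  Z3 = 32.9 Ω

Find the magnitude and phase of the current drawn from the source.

Step 1 — Angular frequency: ω = 2π·f = 2π·60 = 377 rad/s.
Step 2 — Component impedances:
  Z1: Z = 1/(jωC) = -j/(ω·C) = 0 - j56.92 Ω
  Z2: Z = jωL = j·377·0.00216 = 0 + j0.8143 Ω
  Z3: Z = R = 32.9 Ω
Step 3 — With the output port shorted to ground, the output series arm Z2 runs from the junction to ground; the shunt arm Z3 also runs from the junction to ground. They appear in parallel: Z3 || Z2 = 0.02014 + j0.8138 Ω.
Step 4 — Series with input arm Z1: Z_in = Z1 + (Z3 || Z2) = 0.02014 - j56.11 Ω = 56.11∠-90.0° Ω.
Step 5 — Source phasor: V = 76.4∠57.2° V = 41.39 + j64.22 V.
Step 6 — Ohm's law: I = V / Z_total = (41.39 + j64.22) / (0.02014 - j56.11) = -1.144 + j0.738 A.
Step 7 — Convert to polar: |I| = 1.362 A, ∠I = 147.2°.

I = 1.362∠147.2° A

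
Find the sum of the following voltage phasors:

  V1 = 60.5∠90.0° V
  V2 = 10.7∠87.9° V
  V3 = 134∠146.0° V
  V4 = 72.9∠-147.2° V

Step 1 — Convert each phasor to rectangular form:
  V1 = 60.5·(cos(90.0°) + j·sin(90.0°)) = 0 + j60.5 V
  V2 = 10.7·(cos(87.9°) + j·sin(87.9°)) = 0.3921 + j10.69 V
  V3 = 134·(cos(146.0°) + j·sin(146.0°)) = -111.1 + j74.93 V
  V4 = 72.9·(cos(-147.2°) + j·sin(-147.2°)) = -61.28 - j39.49 V
Step 2 — Sum components: V_total = -172 + j106.6 V.
Step 3 — Convert to polar: |V_total| = 202.4 V, ∠V_total = 148.2°.

V_total = 202.4∠148.2° V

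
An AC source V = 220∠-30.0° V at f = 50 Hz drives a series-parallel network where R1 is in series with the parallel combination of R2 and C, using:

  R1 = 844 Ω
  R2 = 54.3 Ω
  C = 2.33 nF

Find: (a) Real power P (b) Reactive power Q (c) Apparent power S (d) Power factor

Step 1 — Angular frequency: ω = 2π·f = 2π·50 = 314.2 rad/s.
Step 2 — Component impedances:
  R1: Z = R = 844 Ω
  R2: Z = R = 54.3 Ω
  C: Z = 1/(jωC) = -j/(ω·C) = 0 - j1.366e+06 Ω
Step 3 — Parallel branch: R2 || C = 1/(1/R2 + 1/C) = 54.3 - j0.002158 Ω.
Step 4 — Series with R1: Z_total = R1 + (R2 || C) = 898.3 - j0.002158 Ω = 898.3∠-0.0° Ω.
Step 5 — Source phasor: V = 220∠-30.0° V = 190.5 - j110 V.
Step 6 — Current: I = V / Z = 0.2121 - j0.1225 A = 0.2449∠-30.0° A.
Step 7 — Complex power: S = V·I* = 53.88 - j0.0001295 VA.
Step 8 — Real power: P = Re(S) = 53.88 W.
Step 9 — Reactive power: Q = Im(S) = -0.0001295 VAR.
Step 10 — Apparent power: |S| = 53.88 VA.
Step 11 — Power factor: PF = P/|S| = 1 (leading).

(a) P = 53.88 W  (b) Q = -0.0001295 VAR  (c) S = 53.88 VA  (d) PF = 1 (leading)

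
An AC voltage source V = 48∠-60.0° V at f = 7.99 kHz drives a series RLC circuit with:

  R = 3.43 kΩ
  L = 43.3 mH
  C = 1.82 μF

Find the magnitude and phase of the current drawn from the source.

Step 1 — Angular frequency: ω = 2π·f = 2π·7990 = 5.02e+04 rad/s.
Step 2 — Component impedances:
  R: Z = R = 3430 Ω
  L: Z = jωL = j·5.02e+04·0.0433 = 0 + j2174 Ω
  C: Z = 1/(jωC) = -j/(ω·C) = 0 - j10.94 Ω
Step 3 — Series combination: Z_total = R + L + C = 3430 + j2163 Ω = 4055∠32.2° Ω.
Step 4 — Source phasor: V = 48∠-60.0° V = 24 - j41.57 V.
Step 5 — Ohm's law: I = V / Z_total = (24 - j41.57) / (3430 + j2163) = -0.0004614 - j0.01183 A.
Step 6 — Convert to polar: |I| = 0.01184 A, ∠I = -92.2°.

I = 0.01184∠-92.2° A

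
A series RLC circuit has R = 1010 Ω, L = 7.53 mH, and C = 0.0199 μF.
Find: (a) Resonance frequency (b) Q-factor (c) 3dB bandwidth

Step 1 — Resonance condition Im(Z)=0 gives ω₀ = 1/√(LC).
Step 2 — ω₀ = 1/√(0.00753·1.99e-08) = 8.169e+04 rad/s.
Step 3 — f₀ = ω₀/(2π) = 1.3e+04 Hz.
Step 4 — Series Q: Q = ω₀L/R = 8.169e+04·0.00753/1010 = 0.609.
Step 5 — 3dB bandwidth: Δω = ω₀/Q = 1.341e+05 rad/s; BW = Δω/(2π) = 2.135e+04 Hz.

(a) f₀ = 1.3e+04 Hz  (b) Q = 0.609  (c) BW = 2.135e+04 Hz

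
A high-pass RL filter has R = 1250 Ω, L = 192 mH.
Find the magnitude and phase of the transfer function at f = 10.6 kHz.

Step 1 — Angular frequency: ω = 2π·1.06e+04 = 6.66e+04 rad/s.
Step 2 — Transfer function: H(jω) = jωL/(R + jωL).
Step 3 — Numerator jωL = j·1.279e+04; denominator R + jωL = 1250 + j1.279e+04.
Step 4 — H = 0.9905 + j0.09683.
Step 5 — Magnitude: |H| = 0.9953 (-0.0 dB); phase: φ = 5.6°.

|H| = 0.9953 (-0.0 dB), φ = 5.6°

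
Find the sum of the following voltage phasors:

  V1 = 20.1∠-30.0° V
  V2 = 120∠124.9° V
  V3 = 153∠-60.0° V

Step 1 — Convert each phasor to rectangular form:
  V1 = 20.1·(cos(-30.0°) + j·sin(-30.0°)) = 17.41 - j10.05 V
  V2 = 120·(cos(124.9°) + j·sin(124.9°)) = -68.66 + j98.42 V
  V3 = 153·(cos(-60.0°) + j·sin(-60.0°)) = 76.5 - j132.5 V
Step 2 — Sum components: V_total = 25.25 - j44.13 V.
Step 3 — Convert to polar: |V_total| = 50.85 V, ∠V_total = -60.2°.

V_total = 50.85∠-60.2° V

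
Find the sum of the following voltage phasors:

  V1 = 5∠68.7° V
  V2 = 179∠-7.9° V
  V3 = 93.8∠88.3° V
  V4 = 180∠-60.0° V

Step 1 — Convert each phasor to rectangular form:
  V1 = 5·(cos(68.7°) + j·sin(68.7°)) = 1.816 + j4.658 V
  V2 = 179·(cos(-7.9°) + j·sin(-7.9°)) = 177.3 - j24.6 V
  V3 = 93.8·(cos(88.3°) + j·sin(88.3°)) = 2.783 + j93.76 V
  V4 = 180·(cos(-60.0°) + j·sin(-60.0°)) = 90 - j155.9 V
Step 2 — Sum components: V_total = 271.9 - j82.07 V.
Step 3 — Convert to polar: |V_total| = 284 V, ∠V_total = -16.8°.

V_total = 284∠-16.8° V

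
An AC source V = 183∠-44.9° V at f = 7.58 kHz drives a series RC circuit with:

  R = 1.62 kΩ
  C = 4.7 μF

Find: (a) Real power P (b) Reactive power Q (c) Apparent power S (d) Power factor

Step 1 — Angular frequency: ω = 2π·f = 2π·7580 = 4.763e+04 rad/s.
Step 2 — Component impedances:
  R: Z = R = 1620 Ω
  C: Z = 1/(jωC) = -j/(ω·C) = 0 - j4.467 Ω
Step 3 — Series combination: Z_total = R + C = 1620 - j4.467 Ω = 1620∠-0.2° Ω.
Step 4 — Source phasor: V = 183∠-44.9° V = 129.6 - j129.2 V.
Step 5 — Current: I = V / Z = 0.08024 - j0.07952 A = 0.113∠-44.7° A.
Step 6 — Complex power: S = V·I* = 20.67 - j0.05701 VA.
Step 7 — Real power: P = Re(S) = 20.67 W.
Step 8 — Reactive power: Q = Im(S) = -0.05701 VAR.
Step 9 — Apparent power: |S| = 20.67 VA.
Step 10 — Power factor: PF = P/|S| = 1 (leading).

(a) P = 20.67 W  (b) Q = -0.05701 VAR  (c) S = 20.67 VA  (d) PF = 1 (leading)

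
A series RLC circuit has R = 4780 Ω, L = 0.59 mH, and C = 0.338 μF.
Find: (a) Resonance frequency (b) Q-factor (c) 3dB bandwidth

Step 1 — Resonance condition Im(Z)=0 gives ω₀ = 1/√(LC).
Step 2 — ω₀ = 1/√(0.00059·3.38e-07) = 7.081e+04 rad/s.
Step 3 — f₀ = ω₀/(2π) = 1.127e+04 Hz.
Step 4 — Series Q: Q = ω₀L/R = 7.081e+04·0.00059/4780 = 0.008741.
Step 5 — 3dB bandwidth: Δω = ω₀/Q = 8.102e+06 rad/s; BW = Δω/(2π) = 1.289e+06 Hz.

(a) f₀ = 1.127e+04 Hz  (b) Q = 0.008741  (c) BW = 1.289e+06 Hz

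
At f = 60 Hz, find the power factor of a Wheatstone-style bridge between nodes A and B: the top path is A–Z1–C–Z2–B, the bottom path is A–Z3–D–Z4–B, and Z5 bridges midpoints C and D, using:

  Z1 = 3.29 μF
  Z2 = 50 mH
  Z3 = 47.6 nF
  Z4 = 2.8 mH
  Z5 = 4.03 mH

Step 1 — Angular frequency: ω = 2π·f = 2π·60 = 377 rad/s.
Step 2 — Component impedances:
  Z1: Z = 1/(jωC) = -j/(ω·C) = 0 - j806.3 Ω
  Z2: Z = jωL = j·377·0.05 = 0 + j18.85 Ω
  Z3: Z = 1/(jωC) = -j/(ω·C) = 0 - j5.573e+04 Ω
  Z4: Z = jωL = j·377·0.0028 = 0 + j1.056 Ω
  Z5: Z = jωL = j·377·0.00403 = 0 + j1.519 Ω
Step 3 — Bridge requires nodal analysis (the Z5 bridge couples midpoints C and D, so the two paths cannot be reduced to a simple series/parallel combination). Setting node B to ground and injecting 1 A at node A, the 3-node admittance system at A, C, D solves to V_A = Z_AB = 0 - j792.5 Ω = 792.5∠-90.0° Ω.
Step 4 — Power factor: PF = cos(φ) = Re(Z)/|Z| = 0/792.5 = 0.
Step 5 — Type: Im(Z) = -792.5 ⇒ leading (phase φ = -90.0°).

PF = 0 (leading, φ = -90.0°)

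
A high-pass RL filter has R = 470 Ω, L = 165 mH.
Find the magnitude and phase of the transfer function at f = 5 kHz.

Step 1 — Angular frequency: ω = 2π·5000 = 3.142e+04 rad/s.
Step 2 — Transfer function: H(jω) = jωL/(R + jωL).
Step 3 — Numerator jωL = j·5184; denominator R + jωL = 470 + j5184.
Step 4 — H = 0.9918 + j0.08993.
Step 5 — Magnitude: |H| = 0.9959 (-0.0 dB); phase: φ = 5.2°.

|H| = 0.9959 (-0.0 dB), φ = 5.2°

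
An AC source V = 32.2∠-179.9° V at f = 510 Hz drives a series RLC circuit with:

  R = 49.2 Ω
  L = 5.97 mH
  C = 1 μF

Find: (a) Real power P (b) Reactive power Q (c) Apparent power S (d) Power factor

Step 1 — Angular frequency: ω = 2π·f = 2π·510 = 3204 rad/s.
Step 2 — Component impedances:
  R: Z = R = 49.2 Ω
  L: Z = jωL = j·3204·0.00597 = 0 + j19.13 Ω
  C: Z = 1/(jωC) = -j/(ω·C) = 0 - j312.1 Ω
Step 3 — Series combination: Z_total = R + L + C = 49.2 - j292.9 Ω = 297∠-80.5° Ω.
Step 4 — Source phasor: V = 32.2∠-179.9° V = -32.2 - j0.0562 V.
Step 5 — Current: I = V / Z = -0.01777 - j0.1069 A = 0.1084∠-99.4° A.
Step 6 — Complex power: S = V·I* = 0.5782 - j3.442 VA.
Step 7 — Real power: P = Re(S) = 0.5782 W.
Step 8 — Reactive power: Q = Im(S) = -3.442 VAR.
Step 9 — Apparent power: |S| = 3.491 VA.
Step 10 — Power factor: PF = P/|S| = 0.1656 (leading).

(a) P = 0.5782 W  (b) Q = -3.442 VAR  (c) S = 3.491 VA  (d) PF = 0.1656 (leading)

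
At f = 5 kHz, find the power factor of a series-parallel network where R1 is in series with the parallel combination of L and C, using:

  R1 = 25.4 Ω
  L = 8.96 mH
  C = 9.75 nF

Step 1 — Angular frequency: ω = 2π·f = 2π·5000 = 3.142e+04 rad/s.
Step 2 — Component impedances:
  R1: Z = R = 25.4 Ω
  L: Z = jωL = j·3.142e+04·0.00896 = 0 + j281.5 Ω
  C: Z = 1/(jωC) = -j/(ω·C) = 0 - j3265 Ω
Step 3 — Parallel branch: L || C = 1/(1/L + 1/C) = 0 + j308 Ω.
Step 4 — Series with R1: Z_total = R1 + (L || C) = 25.4 + j308 Ω = 309.1∠85.3° Ω.
Step 5 — Power factor: PF = cos(φ) = Re(Z)/|Z| = 25.4/309.09 = 0.08218.
Step 6 — Type: Im(Z) = 308 ⇒ lagging (phase φ = 85.3°).

PF = 0.08218 (lagging, φ = 85.3°)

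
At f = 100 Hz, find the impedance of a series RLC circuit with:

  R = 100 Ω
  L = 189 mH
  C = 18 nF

Step 1 — Angular frequency: ω = 2π·f = 2π·100 = 628.3 rad/s.
Step 2 — Component impedances:
  R: Z = R = 100 Ω
  L: Z = jωL = j·628.3·0.189 = 0 + j118.8 Ω
  C: Z = 1/(jωC) = -j/(ω·C) = 0 - j8.842e+04 Ω
Step 3 — Series combination: Z_total = R + L + C = 100 - j8.83e+04 Ω = 8.83e+04∠-89.9° Ω.

Z = 100 - j8.83e+04 Ω = 8.83e+04∠-89.9° Ω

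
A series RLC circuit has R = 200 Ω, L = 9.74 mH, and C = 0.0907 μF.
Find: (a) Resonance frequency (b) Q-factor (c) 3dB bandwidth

Step 1 — Resonance condition Im(Z)=0 gives ω₀ = 1/√(LC).
Step 2 — ω₀ = 1/√(0.00974·9.07e-08) = 3.364e+04 rad/s.
Step 3 — f₀ = ω₀/(2π) = 5355 Hz.
Step 4 — Series Q: Q = ω₀L/R = 3.364e+04·0.00974/200 = 1.638.
Step 5 — 3dB bandwidth: Δω = ω₀/Q = 2.053e+04 rad/s; BW = Δω/(2π) = 3268 Hz.

(a) f₀ = 5355 Hz  (b) Q = 1.638  (c) BW = 3268 Hz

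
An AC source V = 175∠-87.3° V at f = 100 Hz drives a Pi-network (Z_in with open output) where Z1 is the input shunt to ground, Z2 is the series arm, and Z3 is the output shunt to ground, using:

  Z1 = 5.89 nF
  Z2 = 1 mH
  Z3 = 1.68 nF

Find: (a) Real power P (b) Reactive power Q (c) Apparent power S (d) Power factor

Step 1 — Angular frequency: ω = 2π·f = 2π·100 = 628.3 rad/s.
Step 2 — Component impedances:
  Z1: Z = 1/(jωC) = -j/(ω·C) = 0 - j2.702e+05 Ω
  Z2: Z = jωL = j·628.3·0.001 = 0 + j0.6283 Ω
  Z3: Z = 1/(jωC) = -j/(ω·C) = 0 - j9.474e+05 Ω
Step 3 — With open output, the series arm Z2 and the output shunt Z3 appear in series to ground: Z2 + Z3 = 0 - j9.474e+05 Ω.
Step 4 — Parallel with input shunt Z1: Z_in = Z1 || (Z2 + Z3) = 0 - j2.102e+05 Ω = 2.102e+05∠-90.0° Ω.
Step 5 — Source phasor: V = 175∠-87.3° V = 8.244 - j174.8 V.
Step 6 — Current: I = V / Z = 0.0008314 + j3.921e-05 A = 0.0008324∠2.7° A.
Step 7 — Complex power: S = V·I* = 0 - j0.1457 VA.
Step 8 — Real power: P = Re(S) = 0 W.
Step 9 — Reactive power: Q = Im(S) = -0.1457 VAR.
Step 10 — Apparent power: |S| = 0.1457 VA.
Step 11 — Power factor: PF = P/|S| = 0 (leading).

(a) P = 0 W  (b) Q = -0.1457 VAR  (c) S = 0.1457 VA  (d) PF = 0 (leading)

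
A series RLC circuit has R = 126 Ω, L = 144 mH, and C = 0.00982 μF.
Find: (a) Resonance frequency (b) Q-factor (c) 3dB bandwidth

Step 1 — Resonance: ω₀ = 1/√(LC) = 1/√(0.144·9.82e-09) = 2.659e+04 rad/s.
Step 2 — f₀ = ω₀/(2π) = 4232 Hz.
Step 3 — Series Q: Q = ω₀L/R = 2.659e+04·0.144/126 = 30.39.
Step 4 — Bandwidth: Δω = ω₀/Q = 875 rad/s; BW = Δω/(2π) = 139.3 Hz.

(a) f₀ = 4232 Hz  (b) Q = 30.39  (c) BW = 139.3 Hz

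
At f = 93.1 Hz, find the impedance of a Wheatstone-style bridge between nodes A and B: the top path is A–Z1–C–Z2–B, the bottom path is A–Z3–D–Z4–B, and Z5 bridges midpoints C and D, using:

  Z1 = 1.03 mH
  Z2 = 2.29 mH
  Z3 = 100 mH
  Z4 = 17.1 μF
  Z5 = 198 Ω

Step 1 — Angular frequency: ω = 2π·f = 2π·93.1 = 585 rad/s.
Step 2 — Component impedances:
  Z1: Z = jωL = j·585·0.00103 = 0 + j0.6025 Ω
  Z2: Z = jωL = j·585·0.00229 = 0 + j1.34 Ω
  Z3: Z = jωL = j·585·0.1 = 0 + j58.5 Ω
  Z4: Z = 1/(jωC) = -j/(ω·C) = 0 - j99.97 Ω
  Z5: Z = R = 198 Ω
Step 3 — Bridge requires nodal analysis (the Z5 bridge couples midpoints C and D, so the two paths cannot be reduced to a simple series/parallel combination). Setting node B to ground and injecting 1 A at node A, the 3-node admittance system at A, C, D solves to V_A = Z_AB = 0.03993 + j2.008 Ω = 2.008∠88.9° Ω.

Z = 0.03993 + j2.008 Ω = 2.008∠88.9° Ω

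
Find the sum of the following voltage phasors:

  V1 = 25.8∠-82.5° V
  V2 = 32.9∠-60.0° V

Step 1 — Convert each phasor to rectangular form:
  V1 = 25.8·(cos(-82.5°) + j·sin(-82.5°)) = 3.368 - j25.58 V
  V2 = 32.9·(cos(-60.0°) + j·sin(-60.0°)) = 16.45 - j28.49 V
Step 2 — Sum components: V_total = 19.82 - j54.07 V.
Step 3 — Convert to polar: |V_total| = 57.59 V, ∠V_total = -69.9°.

V_total = 57.59∠-69.9° V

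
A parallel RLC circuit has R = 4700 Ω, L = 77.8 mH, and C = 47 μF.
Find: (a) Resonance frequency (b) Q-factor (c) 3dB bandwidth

Step 1 — Resonance: ω₀ = 1/√(LC) = 1/√(0.0778·4.7e-05) = 523 rad/s.
Step 2 — f₀ = ω₀/(2π) = 83.23 Hz.
Step 3 — Parallel Q: Q = R/(ω₀L) = 4700/(523·0.0778) = 115.5.
Step 4 — Bandwidth: Δω = ω₀/Q = 4.527 rad/s; BW = Δω/(2π) = 0.7205 Hz.

(a) f₀ = 83.23 Hz  (b) Q = 115.5  (c) BW = 0.7205 Hz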